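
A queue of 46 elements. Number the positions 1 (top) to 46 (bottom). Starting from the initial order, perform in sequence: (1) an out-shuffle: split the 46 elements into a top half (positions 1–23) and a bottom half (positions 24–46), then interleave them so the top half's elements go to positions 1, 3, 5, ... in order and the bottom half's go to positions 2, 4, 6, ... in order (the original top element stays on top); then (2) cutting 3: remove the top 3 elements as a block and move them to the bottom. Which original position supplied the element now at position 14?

9

Undo the operations in reverse order, starting from position 14:
  undo op 2 (cut 3): 14 ← 17
  undo op 1 (out-shuffle, from top half): 17 ← 9
So the element at position 14 came from original position 9.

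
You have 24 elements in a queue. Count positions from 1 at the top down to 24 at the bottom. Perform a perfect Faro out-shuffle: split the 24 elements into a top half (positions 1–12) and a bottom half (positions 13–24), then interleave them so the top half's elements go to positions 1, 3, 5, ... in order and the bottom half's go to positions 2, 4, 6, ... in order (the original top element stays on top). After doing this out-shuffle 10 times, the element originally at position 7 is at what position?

4

Track the element's position through each out-shuffle:
7 → 13 → 2 → 3 → 5 → 9 → 17 → 10 → 19 → 14 → 4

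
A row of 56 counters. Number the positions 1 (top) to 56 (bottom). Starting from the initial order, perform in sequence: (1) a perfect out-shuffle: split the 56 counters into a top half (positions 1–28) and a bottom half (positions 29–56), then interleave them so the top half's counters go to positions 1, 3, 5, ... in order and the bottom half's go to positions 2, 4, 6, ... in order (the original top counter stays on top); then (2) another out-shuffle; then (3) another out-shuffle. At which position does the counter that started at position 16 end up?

Track the counter from position 16 forward through each operation:
  after op 1 (out-shuffle): 16 → 31
  after op 2 (out-shuffle): 31 → 6
  after op 3 (out-shuffle): 6 → 11

11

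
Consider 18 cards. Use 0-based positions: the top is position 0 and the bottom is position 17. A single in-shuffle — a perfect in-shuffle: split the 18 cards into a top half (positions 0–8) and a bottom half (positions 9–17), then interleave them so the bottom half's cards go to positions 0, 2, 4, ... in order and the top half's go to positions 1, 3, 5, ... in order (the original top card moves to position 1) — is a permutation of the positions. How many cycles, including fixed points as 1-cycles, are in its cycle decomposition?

Trace each unvisited position around until it returns:
(0 1 3 7 15 12 ... len 18)
1 cycle in total.

1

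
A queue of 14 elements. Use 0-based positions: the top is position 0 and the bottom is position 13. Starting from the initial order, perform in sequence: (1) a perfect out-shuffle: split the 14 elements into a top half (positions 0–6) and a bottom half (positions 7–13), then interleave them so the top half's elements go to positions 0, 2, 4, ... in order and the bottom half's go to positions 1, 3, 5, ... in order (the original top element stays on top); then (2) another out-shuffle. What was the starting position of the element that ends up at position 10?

Undo the operations in reverse order, starting from position 10:
  undo op 2 (out-shuffle, from top half): 10 ← 5
  undo op 1 (out-shuffle, from bottom half): 5 ← 9
So the element at position 10 came from original position 9.

9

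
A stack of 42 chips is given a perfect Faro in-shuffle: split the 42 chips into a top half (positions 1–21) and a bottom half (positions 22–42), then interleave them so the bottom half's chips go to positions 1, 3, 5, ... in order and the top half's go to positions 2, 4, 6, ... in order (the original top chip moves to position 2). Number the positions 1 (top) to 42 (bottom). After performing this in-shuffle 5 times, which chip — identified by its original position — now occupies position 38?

20

Work backwards from position 38, undoing one in-shuffle at a time:
38 ← 19 ← 31 ← 37 ← 40 ← 20
So the chip now at position 38 started at position 20.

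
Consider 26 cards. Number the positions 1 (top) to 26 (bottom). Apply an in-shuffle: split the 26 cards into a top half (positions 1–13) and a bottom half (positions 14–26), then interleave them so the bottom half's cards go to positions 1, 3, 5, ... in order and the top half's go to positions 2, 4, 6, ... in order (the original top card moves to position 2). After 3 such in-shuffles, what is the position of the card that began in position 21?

6

Track the card's position through each in-shuffle:
21 → 15 → 3 → 6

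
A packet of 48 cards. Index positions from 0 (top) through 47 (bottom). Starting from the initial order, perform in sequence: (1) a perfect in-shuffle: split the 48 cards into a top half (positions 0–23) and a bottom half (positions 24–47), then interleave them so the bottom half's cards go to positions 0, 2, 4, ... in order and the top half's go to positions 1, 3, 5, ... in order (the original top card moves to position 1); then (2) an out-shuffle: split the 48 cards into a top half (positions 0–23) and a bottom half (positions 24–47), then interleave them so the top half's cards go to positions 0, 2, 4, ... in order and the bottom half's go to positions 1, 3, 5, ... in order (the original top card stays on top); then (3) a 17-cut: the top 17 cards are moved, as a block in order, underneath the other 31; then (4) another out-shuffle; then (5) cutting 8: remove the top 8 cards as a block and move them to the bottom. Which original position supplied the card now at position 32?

45

Undo the operations in reverse order, starting from position 32:
  undo op 5 (cut 8): 32 ← 40
  undo op 4 (out-shuffle, from top half): 40 ← 20
  undo op 3 (cut 17): 20 ← 37
  undo op 2 (out-shuffle, from bottom half): 37 ← 42
  undo op 1 (in-shuffle, from bottom half): 42 ← 45
So the card at position 32 came from original position 45.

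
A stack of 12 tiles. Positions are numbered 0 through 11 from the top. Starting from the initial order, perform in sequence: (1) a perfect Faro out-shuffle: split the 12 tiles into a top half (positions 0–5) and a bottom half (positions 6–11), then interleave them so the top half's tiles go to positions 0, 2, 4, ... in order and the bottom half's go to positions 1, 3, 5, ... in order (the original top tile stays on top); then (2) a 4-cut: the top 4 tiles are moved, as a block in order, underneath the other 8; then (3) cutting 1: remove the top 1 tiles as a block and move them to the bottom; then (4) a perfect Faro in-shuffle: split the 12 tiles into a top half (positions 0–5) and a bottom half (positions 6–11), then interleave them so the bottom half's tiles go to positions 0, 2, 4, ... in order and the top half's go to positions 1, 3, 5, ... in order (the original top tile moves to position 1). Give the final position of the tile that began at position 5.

Track the tile from position 5 forward through each operation:
  after op 1 (out-shuffle): 5 → 10
  after op 2 (cut 4): 10 → 6
  after op 3 (cut 1): 6 → 5
  after op 4 (in-shuffle): 5 → 11

11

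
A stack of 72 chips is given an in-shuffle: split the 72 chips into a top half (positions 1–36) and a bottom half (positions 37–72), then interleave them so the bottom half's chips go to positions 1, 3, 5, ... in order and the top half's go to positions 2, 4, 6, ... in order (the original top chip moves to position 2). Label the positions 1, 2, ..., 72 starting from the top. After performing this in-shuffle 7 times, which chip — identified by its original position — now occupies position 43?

26

Work backwards from position 43, undoing one in-shuffle at a time:
43 ← 58 ← 29 ← 51 ← 62 ← 31 ← 52 ← 26
So the chip now at position 43 started at position 26.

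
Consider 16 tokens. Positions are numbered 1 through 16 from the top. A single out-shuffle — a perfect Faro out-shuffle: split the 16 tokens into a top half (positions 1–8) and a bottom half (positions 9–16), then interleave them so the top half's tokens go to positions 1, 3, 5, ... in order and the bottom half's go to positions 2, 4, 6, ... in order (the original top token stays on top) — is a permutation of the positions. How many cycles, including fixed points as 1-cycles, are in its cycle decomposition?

Trace each unvisited position around until it returns:
(1) (2 3 5 9) (4 7 13 10) (6 11) (8 15 14 12) (16)
6 cycles in total.

6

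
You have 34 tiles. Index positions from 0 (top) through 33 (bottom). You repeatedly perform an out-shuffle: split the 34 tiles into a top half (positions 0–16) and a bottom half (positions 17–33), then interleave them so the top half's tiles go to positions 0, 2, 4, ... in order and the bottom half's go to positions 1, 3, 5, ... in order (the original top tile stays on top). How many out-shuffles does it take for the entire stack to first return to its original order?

10

The out-shuffle permutes the 34 positions with cycle lengths [1, 1, 2, 10, 10, 10].
Every tile is home exactly when every cycle has completed a whole number of laps, i.e. after lcm(1, 2, 10) = 10 out-shuffles.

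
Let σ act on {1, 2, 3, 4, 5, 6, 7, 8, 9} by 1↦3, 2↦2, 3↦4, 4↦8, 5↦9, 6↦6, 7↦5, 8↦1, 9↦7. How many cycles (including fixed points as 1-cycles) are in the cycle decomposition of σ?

Cycle decomposition: (1 3 4 8) (2) (5 9 7) (6).
4 cycles.

4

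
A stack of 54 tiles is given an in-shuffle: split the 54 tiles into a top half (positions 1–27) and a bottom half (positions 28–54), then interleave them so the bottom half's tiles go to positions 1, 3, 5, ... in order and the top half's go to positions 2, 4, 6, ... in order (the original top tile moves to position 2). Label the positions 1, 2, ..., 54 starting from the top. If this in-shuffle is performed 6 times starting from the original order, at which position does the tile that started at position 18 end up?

52

Track the tile's position through each in-shuffle:
18 → 36 → 17 → 34 → 13 → 26 → 52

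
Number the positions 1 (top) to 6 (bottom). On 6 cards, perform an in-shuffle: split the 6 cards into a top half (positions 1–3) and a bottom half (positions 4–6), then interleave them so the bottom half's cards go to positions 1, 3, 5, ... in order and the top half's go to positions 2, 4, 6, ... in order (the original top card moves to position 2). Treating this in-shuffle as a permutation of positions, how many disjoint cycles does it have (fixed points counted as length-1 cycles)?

Trace each unvisited position around until it returns:
(1 2 4) (3 6 5)
2 cycles in total.

2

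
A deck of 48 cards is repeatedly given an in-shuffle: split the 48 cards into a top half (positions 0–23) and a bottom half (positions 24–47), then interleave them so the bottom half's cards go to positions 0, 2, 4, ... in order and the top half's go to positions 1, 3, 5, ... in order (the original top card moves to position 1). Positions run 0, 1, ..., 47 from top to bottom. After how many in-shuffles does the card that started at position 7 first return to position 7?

21

Follow position 7 under repeated in-shuffles:
7 → 15 → 31 → 14 → 29 → 10 → 21 → 43 → ... → 7 (length 21)
It first returns after 21 in-shuffles.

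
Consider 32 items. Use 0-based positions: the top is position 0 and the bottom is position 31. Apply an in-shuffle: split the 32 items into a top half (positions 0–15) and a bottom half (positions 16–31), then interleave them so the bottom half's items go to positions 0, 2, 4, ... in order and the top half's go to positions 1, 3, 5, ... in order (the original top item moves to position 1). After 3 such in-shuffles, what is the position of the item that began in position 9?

13

Track the item's position through each in-shuffle:
9 → 19 → 6 → 13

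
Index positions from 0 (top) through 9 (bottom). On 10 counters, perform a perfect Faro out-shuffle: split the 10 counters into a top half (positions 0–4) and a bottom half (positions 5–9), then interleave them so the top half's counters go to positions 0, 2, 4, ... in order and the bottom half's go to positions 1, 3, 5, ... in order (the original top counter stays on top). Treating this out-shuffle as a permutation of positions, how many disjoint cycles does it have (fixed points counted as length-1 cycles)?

4

Trace each unvisited position around until it returns:
(0) (1 2 4 8 7 5) (3 6) (9)
4 cycles in total.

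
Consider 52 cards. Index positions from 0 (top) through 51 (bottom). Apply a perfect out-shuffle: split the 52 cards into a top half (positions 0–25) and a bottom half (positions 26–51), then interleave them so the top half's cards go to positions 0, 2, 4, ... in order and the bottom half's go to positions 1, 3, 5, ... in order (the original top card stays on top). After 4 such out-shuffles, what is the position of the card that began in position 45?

6

Track the card's position through each out-shuffle:
45 → 39 → 27 → 3 → 6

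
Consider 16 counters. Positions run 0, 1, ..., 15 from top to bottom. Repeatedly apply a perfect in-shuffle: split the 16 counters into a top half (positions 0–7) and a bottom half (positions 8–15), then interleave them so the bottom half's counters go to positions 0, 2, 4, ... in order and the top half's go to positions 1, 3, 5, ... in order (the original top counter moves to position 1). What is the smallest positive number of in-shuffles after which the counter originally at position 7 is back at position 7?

Follow position 7 under repeated in-shuffles:
7 → 15 → 14 → 12 → 8 → 0 → 1 → 3 → 7
It first returns after 8 in-shuffles.

8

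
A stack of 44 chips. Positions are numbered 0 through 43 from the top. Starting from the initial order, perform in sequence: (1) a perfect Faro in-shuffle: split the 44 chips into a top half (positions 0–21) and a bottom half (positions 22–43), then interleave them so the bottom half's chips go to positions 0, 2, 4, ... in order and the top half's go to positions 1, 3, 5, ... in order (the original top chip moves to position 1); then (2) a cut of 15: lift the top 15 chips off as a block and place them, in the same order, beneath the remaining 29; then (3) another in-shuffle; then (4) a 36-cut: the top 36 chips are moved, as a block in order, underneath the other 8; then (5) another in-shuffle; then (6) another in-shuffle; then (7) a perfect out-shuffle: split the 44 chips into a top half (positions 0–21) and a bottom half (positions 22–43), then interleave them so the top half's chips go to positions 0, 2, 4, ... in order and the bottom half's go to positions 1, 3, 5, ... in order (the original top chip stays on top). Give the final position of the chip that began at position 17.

Track the chip from position 17 forward through each operation:
  after op 1 (in-shuffle): 17 → 35
  after op 2 (cut 15): 35 → 20
  after op 3 (in-shuffle): 20 → 41
  after op 4 (cut 36): 41 → 5
  after op 5 (in-shuffle): 5 → 11
  after op 6 (in-shuffle): 11 → 23
  after op 7 (out-shuffle): 23 → 3

3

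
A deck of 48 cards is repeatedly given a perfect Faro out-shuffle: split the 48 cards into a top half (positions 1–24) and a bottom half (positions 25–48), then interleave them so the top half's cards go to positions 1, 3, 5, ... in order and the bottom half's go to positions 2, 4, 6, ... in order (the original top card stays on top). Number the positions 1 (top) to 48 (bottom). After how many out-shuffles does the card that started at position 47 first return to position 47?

23

Follow position 47 under repeated out-shuffles:
47 → 46 → 44 → 40 → 32 → 16 → 31 → 14 → ... → 47 (length 23)
It first returns after 23 out-shuffles.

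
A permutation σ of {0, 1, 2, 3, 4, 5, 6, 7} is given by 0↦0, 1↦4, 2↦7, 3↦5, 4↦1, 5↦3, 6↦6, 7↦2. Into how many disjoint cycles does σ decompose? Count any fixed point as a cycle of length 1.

5

Cycle decomposition: (0) (1 4) (2 7) (3 5) (6).
5 cycles.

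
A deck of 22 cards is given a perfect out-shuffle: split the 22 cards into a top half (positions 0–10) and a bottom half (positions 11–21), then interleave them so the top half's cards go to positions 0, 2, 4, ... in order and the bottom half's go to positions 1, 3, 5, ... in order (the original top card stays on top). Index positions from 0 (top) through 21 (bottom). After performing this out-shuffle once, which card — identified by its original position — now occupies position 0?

Work backwards from position 0, undoing one out-shuffle at a time:
0 ← 0
So the card now at position 0 started at position 0.

0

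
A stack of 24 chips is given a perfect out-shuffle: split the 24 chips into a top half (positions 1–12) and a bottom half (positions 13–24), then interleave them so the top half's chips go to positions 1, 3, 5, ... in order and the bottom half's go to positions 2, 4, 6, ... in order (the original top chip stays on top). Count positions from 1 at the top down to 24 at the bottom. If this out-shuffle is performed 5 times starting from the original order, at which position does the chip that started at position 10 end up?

Track the chip's position through each out-shuffle:
10 → 19 → 14 → 4 → 7 → 13

13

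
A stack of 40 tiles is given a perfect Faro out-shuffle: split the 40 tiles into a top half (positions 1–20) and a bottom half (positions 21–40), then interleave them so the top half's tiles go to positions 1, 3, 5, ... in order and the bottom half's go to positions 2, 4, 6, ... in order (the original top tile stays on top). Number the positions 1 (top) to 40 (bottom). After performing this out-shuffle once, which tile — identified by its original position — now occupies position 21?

11

Work backwards from position 21, undoing one out-shuffle at a time:
21 ← 11
So the tile now at position 21 started at position 11.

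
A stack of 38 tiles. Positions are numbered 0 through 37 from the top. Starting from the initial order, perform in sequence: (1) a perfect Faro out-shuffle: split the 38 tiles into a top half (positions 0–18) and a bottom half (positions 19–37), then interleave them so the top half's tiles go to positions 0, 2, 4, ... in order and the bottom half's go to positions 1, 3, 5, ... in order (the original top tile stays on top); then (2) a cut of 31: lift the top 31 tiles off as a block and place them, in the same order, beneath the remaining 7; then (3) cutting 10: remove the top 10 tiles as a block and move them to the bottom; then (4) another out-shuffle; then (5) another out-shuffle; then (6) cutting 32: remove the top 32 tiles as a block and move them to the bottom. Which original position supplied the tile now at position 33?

28

Undo the operations in reverse order, starting from position 33:
  undo op 6 (cut 32): 33 ← 27
  undo op 5 (out-shuffle, from bottom half): 27 ← 32
  undo op 4 (out-shuffle, from top half): 32 ← 16
  undo op 3 (cut 10): 16 ← 26
  undo op 2 (cut 31): 26 ← 19
  undo op 1 (out-shuffle, from bottom half): 19 ← 28
So the tile at position 33 came from original position 28.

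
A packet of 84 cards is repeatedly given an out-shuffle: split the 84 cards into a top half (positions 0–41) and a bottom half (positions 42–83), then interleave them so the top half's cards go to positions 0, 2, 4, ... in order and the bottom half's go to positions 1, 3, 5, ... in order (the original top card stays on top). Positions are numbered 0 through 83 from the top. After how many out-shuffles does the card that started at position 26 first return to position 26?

82

Follow position 26 under repeated out-shuffles:
26 → 52 → 21 → 42 → 1 → 2 → 4 → 8 → ... → 26 (length 82)
It first returns after 82 out-shuffles.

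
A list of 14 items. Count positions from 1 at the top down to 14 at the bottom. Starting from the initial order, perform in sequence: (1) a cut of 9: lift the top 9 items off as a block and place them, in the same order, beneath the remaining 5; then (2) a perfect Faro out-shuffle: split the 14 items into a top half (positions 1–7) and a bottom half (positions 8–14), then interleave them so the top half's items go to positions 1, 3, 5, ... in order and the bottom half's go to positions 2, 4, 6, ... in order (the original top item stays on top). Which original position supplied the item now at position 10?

Undo the operations in reverse order, starting from position 10:
  undo op 2 (out-shuffle, from bottom half): 10 ← 12
  undo op 1 (cut 9): 12 ← 7
So the item at position 10 came from original position 7.

7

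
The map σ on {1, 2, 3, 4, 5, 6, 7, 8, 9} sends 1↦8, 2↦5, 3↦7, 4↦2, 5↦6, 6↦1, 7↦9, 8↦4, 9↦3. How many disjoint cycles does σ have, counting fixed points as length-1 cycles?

2

Cycle decomposition: (1 8 4 2 5 6) (3 7 9).
2 cycles.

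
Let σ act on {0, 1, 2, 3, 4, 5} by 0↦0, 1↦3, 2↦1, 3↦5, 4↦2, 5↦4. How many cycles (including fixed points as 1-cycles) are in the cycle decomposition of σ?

Cycle decomposition: (0) (1 3 5 4 2).
2 cycles.

2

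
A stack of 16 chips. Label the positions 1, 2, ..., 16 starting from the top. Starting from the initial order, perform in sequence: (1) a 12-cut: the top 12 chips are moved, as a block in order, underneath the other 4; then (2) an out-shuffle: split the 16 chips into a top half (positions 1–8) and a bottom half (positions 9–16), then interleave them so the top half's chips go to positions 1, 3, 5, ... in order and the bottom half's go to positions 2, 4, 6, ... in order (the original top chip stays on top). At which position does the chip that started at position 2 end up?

11

Track the chip from position 2 forward through each operation:
  after op 1 (cut 12): 2 → 6
  after op 2 (out-shuffle): 6 → 11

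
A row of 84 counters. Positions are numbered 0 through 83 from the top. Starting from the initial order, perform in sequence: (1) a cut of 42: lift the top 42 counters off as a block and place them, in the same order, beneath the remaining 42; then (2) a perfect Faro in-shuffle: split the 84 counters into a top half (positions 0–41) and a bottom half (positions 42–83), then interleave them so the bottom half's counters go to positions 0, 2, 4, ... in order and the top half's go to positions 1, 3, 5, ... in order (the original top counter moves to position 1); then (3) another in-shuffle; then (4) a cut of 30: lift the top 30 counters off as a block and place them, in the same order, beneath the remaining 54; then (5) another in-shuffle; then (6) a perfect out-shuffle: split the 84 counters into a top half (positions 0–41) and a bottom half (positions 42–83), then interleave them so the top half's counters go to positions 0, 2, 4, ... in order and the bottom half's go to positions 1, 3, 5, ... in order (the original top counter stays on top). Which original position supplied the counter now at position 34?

72

Undo the operations in reverse order, starting from position 34:
  undo op 6 (out-shuffle, from top half): 34 ← 17
  undo op 5 (in-shuffle, from top half): 17 ← 8
  undo op 4 (cut 30): 8 ← 38
  undo op 3 (in-shuffle, from bottom half): 38 ← 61
  undo op 2 (in-shuffle, from top half): 61 ← 30
  undo op 1 (cut 42): 30 ← 72
So the counter at position 34 came from original position 72.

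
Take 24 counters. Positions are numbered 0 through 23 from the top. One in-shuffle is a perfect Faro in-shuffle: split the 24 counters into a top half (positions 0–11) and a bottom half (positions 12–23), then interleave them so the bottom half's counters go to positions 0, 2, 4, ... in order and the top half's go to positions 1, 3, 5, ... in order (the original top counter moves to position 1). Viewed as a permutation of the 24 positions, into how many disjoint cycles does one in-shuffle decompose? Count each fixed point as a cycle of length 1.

Trace each unvisited position around until it returns:
(0 1 3 7 15 6 ... len 20) (4 9 19 14)
2 cycles in total.

2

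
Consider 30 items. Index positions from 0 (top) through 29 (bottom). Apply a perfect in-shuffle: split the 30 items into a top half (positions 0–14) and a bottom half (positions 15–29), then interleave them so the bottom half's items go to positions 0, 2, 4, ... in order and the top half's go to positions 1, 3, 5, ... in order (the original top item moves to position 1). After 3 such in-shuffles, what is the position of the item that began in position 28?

Track the item's position through each in-shuffle:
28 → 26 → 22 → 14

14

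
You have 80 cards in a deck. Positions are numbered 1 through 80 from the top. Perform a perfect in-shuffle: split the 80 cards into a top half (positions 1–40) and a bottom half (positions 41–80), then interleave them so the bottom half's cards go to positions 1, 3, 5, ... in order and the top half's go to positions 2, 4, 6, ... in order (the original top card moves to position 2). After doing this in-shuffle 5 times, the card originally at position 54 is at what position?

27

Track the card's position through each in-shuffle:
54 → 27 → 54 → 27 → 54 → 27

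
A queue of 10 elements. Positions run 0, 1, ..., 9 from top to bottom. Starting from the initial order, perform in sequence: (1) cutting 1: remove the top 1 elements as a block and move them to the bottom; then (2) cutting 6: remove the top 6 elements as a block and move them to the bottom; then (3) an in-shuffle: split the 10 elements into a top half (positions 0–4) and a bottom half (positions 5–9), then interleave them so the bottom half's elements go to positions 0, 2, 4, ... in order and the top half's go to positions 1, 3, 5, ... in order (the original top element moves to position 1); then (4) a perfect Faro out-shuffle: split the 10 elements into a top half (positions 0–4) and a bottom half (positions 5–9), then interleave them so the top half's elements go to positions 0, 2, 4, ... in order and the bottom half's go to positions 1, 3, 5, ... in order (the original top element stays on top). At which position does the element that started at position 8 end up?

Track the element from position 8 forward through each operation:
  after op 1 (cut 1): 8 → 7
  after op 2 (cut 6): 7 → 1
  after op 3 (in-shuffle): 1 → 3
  after op 4 (out-shuffle): 3 → 6

6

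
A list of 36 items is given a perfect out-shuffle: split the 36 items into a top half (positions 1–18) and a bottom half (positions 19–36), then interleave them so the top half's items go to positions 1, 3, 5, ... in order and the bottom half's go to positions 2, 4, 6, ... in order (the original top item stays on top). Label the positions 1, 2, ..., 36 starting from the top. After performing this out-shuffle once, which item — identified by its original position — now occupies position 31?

Work backwards from position 31, undoing one out-shuffle at a time:
31 ← 16
So the item now at position 31 started at position 16.

16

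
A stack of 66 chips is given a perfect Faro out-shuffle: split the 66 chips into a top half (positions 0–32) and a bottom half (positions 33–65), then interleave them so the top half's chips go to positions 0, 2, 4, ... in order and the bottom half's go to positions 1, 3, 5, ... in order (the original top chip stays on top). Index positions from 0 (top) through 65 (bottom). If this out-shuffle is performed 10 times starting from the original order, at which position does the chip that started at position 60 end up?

15

Track the chip's position through each out-shuffle:
60 → 55 → 45 → 25 → 50 → 35 → 5 → 10 → 20 → 40 → 15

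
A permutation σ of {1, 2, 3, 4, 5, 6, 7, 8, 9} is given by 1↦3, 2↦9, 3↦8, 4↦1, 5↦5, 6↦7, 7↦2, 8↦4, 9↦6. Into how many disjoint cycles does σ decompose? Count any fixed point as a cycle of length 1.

3

Cycle decomposition: (1 3 8 4) (2 9 6 7) (5).
3 cycles.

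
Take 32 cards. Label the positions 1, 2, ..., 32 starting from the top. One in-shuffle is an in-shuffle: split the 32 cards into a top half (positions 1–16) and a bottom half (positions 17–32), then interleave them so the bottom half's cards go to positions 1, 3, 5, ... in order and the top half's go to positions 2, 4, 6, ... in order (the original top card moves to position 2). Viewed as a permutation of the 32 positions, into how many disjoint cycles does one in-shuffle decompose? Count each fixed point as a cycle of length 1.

4

Trace each unvisited position around until it returns:
(1 2 4 8 16 32 31 29 25 17) (3 6 12 24 15 30 27 21 9 18) (5 10 20 7 14 28 23 13 26 19) (11 22)
4 cycles in total.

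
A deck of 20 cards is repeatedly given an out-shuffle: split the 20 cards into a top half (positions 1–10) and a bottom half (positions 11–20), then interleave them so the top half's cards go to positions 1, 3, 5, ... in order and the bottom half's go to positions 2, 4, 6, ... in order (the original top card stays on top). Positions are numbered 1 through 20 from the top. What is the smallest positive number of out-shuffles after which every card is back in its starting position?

The out-shuffle permutes the 20 positions with cycle lengths [1, 1, 18].
Every card is home exactly when every cycle has completed a whole number of laps, i.e. after lcm(1, 18) = 18 out-shuffles.

18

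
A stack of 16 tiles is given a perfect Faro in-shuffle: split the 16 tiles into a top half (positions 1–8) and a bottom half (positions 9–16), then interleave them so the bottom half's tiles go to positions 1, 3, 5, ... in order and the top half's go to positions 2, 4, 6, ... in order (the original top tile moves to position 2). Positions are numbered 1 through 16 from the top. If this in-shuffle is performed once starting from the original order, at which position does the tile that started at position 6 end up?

Track the tile's position through each in-shuffle:
6 → 12

12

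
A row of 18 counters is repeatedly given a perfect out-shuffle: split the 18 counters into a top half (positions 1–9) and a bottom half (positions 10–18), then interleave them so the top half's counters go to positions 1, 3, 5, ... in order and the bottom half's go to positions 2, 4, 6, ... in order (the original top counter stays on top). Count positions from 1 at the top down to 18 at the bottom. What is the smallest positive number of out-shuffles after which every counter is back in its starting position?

8

The out-shuffle permutes the 18 positions with cycle lengths [1, 1, 8, 8].
Every counter is home exactly when every cycle has completed a whole number of laps, i.e. after lcm(1, 8) = 8 out-shuffles.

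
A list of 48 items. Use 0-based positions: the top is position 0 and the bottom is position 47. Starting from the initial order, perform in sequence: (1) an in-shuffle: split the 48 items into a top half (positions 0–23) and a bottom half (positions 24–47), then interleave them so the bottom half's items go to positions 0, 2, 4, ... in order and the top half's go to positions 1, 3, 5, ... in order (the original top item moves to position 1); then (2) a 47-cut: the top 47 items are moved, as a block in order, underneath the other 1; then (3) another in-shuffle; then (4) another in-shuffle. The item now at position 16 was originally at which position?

19

Undo the operations in reverse order, starting from position 16:
  undo op 4 (in-shuffle, from bottom half): 16 ← 32
  undo op 3 (in-shuffle, from bottom half): 32 ← 40
  undo op 2 (cut 47): 40 ← 39
  undo op 1 (in-shuffle, from top half): 39 ← 19
So the item at position 16 came from original position 19.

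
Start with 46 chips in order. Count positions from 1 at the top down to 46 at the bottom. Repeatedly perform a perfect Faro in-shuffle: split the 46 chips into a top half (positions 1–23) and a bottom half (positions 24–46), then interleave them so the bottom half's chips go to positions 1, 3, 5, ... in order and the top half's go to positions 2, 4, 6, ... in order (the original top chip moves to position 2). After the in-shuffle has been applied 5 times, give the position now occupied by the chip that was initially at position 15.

Track the chip's position through each in-shuffle:
15 → 30 → 13 → 26 → 5 → 10

10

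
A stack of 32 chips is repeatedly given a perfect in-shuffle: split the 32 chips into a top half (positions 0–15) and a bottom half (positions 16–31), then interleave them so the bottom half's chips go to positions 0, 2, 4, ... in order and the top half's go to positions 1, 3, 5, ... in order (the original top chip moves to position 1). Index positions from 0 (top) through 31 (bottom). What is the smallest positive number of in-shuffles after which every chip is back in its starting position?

10

The in-shuffle permutes the 32 positions with cycle lengths [2, 10, 10, 10].
Every chip is home exactly when every cycle has completed a whole number of laps, i.e. after lcm(2, 10) = 10 in-shuffles.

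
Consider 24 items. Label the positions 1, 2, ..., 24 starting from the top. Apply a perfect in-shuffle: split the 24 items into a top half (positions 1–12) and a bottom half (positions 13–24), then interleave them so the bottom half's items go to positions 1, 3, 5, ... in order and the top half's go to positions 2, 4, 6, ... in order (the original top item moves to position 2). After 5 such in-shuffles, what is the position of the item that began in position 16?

12

Track the item's position through each in-shuffle:
16 → 7 → 14 → 3 → 6 → 12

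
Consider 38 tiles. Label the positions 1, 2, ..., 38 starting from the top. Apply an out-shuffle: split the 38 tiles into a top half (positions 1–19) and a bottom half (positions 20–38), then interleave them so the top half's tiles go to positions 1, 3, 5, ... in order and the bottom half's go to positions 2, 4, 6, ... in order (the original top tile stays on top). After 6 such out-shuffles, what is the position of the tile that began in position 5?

Track the tile's position through each out-shuffle:
5 → 9 → 17 → 33 → 28 → 18 → 35

35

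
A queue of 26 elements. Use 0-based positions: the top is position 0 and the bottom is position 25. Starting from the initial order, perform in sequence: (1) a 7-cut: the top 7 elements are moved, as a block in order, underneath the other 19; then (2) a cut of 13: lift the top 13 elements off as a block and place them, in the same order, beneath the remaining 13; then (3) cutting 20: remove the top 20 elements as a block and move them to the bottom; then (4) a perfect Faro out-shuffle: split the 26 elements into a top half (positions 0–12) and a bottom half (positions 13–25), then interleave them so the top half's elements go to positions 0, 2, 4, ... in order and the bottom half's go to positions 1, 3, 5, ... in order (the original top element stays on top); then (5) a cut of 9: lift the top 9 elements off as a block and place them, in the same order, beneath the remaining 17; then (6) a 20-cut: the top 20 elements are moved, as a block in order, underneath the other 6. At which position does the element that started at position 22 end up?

13

Track the element from position 22 forward through each operation:
  after op 1 (cut 7): 22 → 15
  after op 2 (cut 13): 15 → 2
  after op 3 (cut 20): 2 → 8
  after op 4 (out-shuffle): 8 → 16
  after op 5 (cut 9): 16 → 7
  after op 6 (cut 20): 7 → 13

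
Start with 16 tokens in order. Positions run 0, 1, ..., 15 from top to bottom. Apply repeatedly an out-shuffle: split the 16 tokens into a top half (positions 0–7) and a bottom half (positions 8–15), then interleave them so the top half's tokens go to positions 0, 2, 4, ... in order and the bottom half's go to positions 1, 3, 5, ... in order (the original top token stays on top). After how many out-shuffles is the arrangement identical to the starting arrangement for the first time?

4

The out-shuffle permutes the 16 positions with cycle lengths [1, 1, 2, 4, 4, 4].
Every token is home exactly when every cycle has completed a whole number of laps, i.e. after lcm(1, 2, 4) = 4 out-shuffles.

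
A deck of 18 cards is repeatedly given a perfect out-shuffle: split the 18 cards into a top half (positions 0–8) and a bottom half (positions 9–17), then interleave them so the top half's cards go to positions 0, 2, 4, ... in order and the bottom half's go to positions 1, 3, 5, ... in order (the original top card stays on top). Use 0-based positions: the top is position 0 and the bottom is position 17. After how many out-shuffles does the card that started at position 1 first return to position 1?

8

Follow position 1 under repeated out-shuffles:
1 → 2 → 4 → 8 → 16 → 15 → 13 → 9 → 1
It first returns after 8 out-shuffles.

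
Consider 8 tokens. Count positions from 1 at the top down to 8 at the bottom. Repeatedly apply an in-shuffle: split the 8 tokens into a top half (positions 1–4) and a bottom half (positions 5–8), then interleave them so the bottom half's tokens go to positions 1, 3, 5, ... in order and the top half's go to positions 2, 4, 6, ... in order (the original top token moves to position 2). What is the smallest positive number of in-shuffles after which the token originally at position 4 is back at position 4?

Follow position 4 under repeated in-shuffles:
4 → 8 → 7 → 5 → 1 → 2 → 4
It first returns after 6 in-shuffles.

6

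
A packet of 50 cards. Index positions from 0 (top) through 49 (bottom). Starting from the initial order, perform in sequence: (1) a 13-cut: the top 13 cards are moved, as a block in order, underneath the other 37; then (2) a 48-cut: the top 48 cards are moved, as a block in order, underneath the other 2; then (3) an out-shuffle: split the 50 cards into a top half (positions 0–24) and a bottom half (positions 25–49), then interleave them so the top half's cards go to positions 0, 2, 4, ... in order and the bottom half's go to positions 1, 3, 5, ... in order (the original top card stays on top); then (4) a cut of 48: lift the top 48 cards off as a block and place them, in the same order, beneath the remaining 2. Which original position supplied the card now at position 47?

Undo the operations in reverse order, starting from position 47:
  undo op 4 (cut 48): 47 ← 45
  undo op 3 (out-shuffle, from bottom half): 45 ← 47
  undo op 2 (cut 48): 47 ← 45
  undo op 1 (cut 13): 45 ← 8
So the card at position 47 came from original position 8.

8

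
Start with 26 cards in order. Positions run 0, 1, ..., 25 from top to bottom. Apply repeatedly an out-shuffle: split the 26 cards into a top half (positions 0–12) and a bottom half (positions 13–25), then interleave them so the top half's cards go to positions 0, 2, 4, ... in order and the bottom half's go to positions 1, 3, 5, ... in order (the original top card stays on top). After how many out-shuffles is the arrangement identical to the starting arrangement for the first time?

The out-shuffle permutes the 26 positions with cycle lengths [1, 1, 4, 20].
Every card is home exactly when every cycle has completed a whole number of laps, i.e. after lcm(1, 4, 20) = 20 out-shuffles.

20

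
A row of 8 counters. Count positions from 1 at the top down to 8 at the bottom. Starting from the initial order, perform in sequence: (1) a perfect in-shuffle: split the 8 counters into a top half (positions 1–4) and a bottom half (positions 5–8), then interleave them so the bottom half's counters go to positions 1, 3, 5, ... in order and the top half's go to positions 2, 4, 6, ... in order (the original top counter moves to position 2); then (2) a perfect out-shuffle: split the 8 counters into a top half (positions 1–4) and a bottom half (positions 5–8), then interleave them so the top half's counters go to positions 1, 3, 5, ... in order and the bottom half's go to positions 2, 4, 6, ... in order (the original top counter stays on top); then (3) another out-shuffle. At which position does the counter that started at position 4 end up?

8

Track the counter from position 4 forward through each operation:
  after op 1 (in-shuffle): 4 → 8
  after op 2 (out-shuffle): 8 → 8
  after op 3 (out-shuffle): 8 → 8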